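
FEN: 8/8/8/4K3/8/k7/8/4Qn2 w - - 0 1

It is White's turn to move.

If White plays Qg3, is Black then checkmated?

After Qg3: black king on a3; in check: yes, from the white queen on g3.
Black has 6 legal replies: Kb4, Ka4, Kb2, Ka2, Nxg3, Ne3.
In check but a legal move exists → not checkmate.

no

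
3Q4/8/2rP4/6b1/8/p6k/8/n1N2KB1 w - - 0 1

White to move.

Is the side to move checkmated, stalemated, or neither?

neither

White to move; white king on f1.
In check: no.
Legal moves for White include: Qh8+, Qg8, Qf8, Qe8, Qc8+, Qb8, Qa8, Qe7, Qd7+, Qc7, Qf6, Qb6, Qxg5, Qa5, Ba7, Bb6, Bc5, Bd4, ... (list truncated; more exist).
White has legal moves and is not in check → neither.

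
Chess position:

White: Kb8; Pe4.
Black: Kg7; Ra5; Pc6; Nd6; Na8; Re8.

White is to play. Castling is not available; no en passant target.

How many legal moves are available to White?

White to move; king on b8.
In check: yes, from the black rook on e8.
Legal moves: none.
Count: 0.

0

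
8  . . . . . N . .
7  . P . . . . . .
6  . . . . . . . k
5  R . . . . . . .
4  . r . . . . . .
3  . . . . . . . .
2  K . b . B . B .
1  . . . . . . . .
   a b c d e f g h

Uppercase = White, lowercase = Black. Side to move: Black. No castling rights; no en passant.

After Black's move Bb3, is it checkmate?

After Bb3: white king on a2; in check: yes, from the black bishop on b3.
White has 4 legal replies: Ka3, Kb2, Kb1, Ka1.
In check but a legal move exists → not checkmate.

no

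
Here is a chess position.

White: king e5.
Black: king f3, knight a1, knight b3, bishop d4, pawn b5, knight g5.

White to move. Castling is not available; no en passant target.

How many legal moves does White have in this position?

3

White to move; king on e5.
In check: yes, from the black bishop on d4.
Legal moves: Kd6, Kf5, Kd5.
Count: 3.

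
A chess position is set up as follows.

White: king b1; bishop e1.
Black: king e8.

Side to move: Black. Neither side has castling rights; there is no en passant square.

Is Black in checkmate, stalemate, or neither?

Black to move; black king on e8.
In check: no.
Legal moves for Black: Kf8, Kd8, Kf7, Ke7, Kd7.
Black has 5 legal moves and is not in check → neither.

neither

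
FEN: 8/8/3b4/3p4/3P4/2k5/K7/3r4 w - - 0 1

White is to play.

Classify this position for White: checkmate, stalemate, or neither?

White to move; white king on a2.
In check: no.
King squares — a1: attacked by Rd1; b1: attacked by Rd1; b2: attacked by Kc3; a3: attacked by Bd6; b3: attacked by Kc3.
Legal moves for White: none.
Not in check and no legal moves → stalemate.

stalemate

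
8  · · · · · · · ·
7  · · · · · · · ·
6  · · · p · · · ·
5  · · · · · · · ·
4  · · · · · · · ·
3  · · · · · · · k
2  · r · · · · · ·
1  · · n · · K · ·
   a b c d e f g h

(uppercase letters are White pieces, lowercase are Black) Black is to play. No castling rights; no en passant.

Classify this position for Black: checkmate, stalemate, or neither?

neither

Black to move; black king on h3.
In check: no.
Legal moves for Black include: Kh4, Kg4, Kg3, Kh2, Rb8, Rb7, Rb6, Rb5, Rb4, Rb3, Rh2, Rg2, Rf2+, Re2, Rd2, Rc2, Ra2, Rb1, ... (list truncated; more exist).
Black has legal moves and is not in check → neither.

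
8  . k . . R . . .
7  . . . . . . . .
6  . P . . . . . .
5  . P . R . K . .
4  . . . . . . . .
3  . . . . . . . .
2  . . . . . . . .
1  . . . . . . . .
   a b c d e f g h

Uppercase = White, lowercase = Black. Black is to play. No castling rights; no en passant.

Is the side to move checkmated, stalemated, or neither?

Black to move; black king on b8.
In check: yes, from the white rook on e8.
King squares — a7: attacked by Pb6; b7: available; c7: attacked by Pb6; a8: attacked by Re8; c8: attacked by Re8.
Legal moves for Black: Kb7.
Black is in check but has 1 legal move → neither.

neither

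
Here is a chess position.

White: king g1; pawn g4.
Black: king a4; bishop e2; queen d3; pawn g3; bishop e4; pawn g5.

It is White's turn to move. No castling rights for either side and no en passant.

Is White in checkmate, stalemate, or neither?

stalemate

White to move; white king on g1.
In check: no.
King squares — f1: attacked by Be2; h1: attacked by Be4; f2: attacked by Pg3; g2: attacked by Be4; h2: attacked by Pg3.
Legal moves for White: none.
Not in check and no legal moves → stalemate.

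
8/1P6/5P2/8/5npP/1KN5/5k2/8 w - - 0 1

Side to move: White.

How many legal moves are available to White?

White to move; king on b3.
In check: no.
Legal moves: Nd5, Nb5, Ne4+, Na4, Ne2, Na2, Nd1+, Nb1, Kc4, Kb4, Ka4, Ka3, Kc2, Kb2, Ka2, b8=Q, b8=R, b8=B, b8=N, f7, h5.
Count: 21.

21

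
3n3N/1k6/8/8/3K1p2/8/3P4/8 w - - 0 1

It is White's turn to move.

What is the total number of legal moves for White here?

10

White to move; king on d4.
In check: no.
Legal moves: Nf7, Ng6, Ke5, Kd5, Kc5, Ke4, Kc4, Kd3, Kc3, d3.
Count: 10.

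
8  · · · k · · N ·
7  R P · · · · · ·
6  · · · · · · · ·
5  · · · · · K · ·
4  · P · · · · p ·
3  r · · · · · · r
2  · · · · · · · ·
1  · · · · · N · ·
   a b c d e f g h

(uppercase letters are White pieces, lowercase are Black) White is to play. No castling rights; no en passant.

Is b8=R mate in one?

After b8=R: black king on d8; in check: yes, from the white rook on b8.
King squares — c7: attacked by Ra7; d7: attacked by Ra7; e7: attacked by Ra7; c8: attacked by Rb8; e8: attacked by Rb8.
Black has no legal moves → checkmate.

yes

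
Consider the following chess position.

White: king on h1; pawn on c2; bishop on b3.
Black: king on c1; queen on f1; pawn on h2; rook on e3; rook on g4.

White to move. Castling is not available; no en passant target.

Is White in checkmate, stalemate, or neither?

neither

White to move; white king on h1.
In check: yes, from the black queen on f1.
King squares — g1: attacked by Qf1; g2: attacked by Qf1; h2: available.
Legal moves for White: Kxh2.
White is in check but has 1 legal move → neither.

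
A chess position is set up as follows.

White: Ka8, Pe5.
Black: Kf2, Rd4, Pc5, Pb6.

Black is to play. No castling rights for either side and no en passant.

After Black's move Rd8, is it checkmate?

no

After Rd8: white king on a8; in check: yes, from the black rook on d8.
White has 2 legal replies: Kb7, Ka7.
In check but a legal move exists → not checkmate.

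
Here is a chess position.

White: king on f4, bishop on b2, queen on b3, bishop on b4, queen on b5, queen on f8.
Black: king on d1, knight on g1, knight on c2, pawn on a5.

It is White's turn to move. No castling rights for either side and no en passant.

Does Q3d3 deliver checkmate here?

yes

After Q3d3: black king on d1; in check: yes, from the white queen on d3.
King squares — c1: attacked by Bb2; e1: attacked by Bb4; c2: own knight; d2: attacked by Qd3; e2: attacked by Qd3.
Black has no legal moves → checkmate.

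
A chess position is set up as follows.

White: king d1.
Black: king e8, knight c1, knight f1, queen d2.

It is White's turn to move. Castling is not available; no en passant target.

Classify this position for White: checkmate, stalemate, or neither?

checkmate

White to move; white king on d1.
In check: yes, from the black queen on d2.
King squares — c1: attacked by Qd2; e1: attacked by Qd2; c2: attacked by Qd2; d2: attacked by Nf1; e2: attacked by Nc1.
Legal moves for White: none.
In check with no legal moves → checkmate.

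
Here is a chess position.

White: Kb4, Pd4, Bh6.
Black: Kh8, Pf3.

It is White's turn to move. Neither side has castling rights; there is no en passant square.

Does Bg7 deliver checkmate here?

After Bg7: black king on h8; in check: yes, from the white bishop on g7.
Black has 3 legal replies: Kg8, Kh7, Kxg7.
In check but a legal move exists → not checkmate.

no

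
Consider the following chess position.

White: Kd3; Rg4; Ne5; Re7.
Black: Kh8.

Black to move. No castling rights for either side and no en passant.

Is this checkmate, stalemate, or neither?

Black to move; black king on h8.
In check: no.
King squares — g7: attacked by Rg4; h7: attacked by Re7; g8: attacked by Rg4.
Legal moves for Black: none.
Not in check and no legal moves → stalemate.

stalemate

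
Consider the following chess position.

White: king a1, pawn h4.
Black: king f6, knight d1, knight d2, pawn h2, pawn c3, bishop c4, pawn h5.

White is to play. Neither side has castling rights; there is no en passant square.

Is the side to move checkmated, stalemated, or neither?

stalemate

White to move; white king on a1.
In check: no.
King squares — b1: attacked by Nd2; a2: attacked by Bc4; b2: attacked by Nd1.
Legal moves for White: none.
Not in check and no legal moves → stalemate.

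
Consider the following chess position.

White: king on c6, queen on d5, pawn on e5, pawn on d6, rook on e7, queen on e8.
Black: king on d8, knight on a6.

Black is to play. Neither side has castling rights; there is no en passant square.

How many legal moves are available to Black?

0

Black to move; king on d8.
In check: yes, from the white queen on e8.
Legal moves: none.
Count: 0.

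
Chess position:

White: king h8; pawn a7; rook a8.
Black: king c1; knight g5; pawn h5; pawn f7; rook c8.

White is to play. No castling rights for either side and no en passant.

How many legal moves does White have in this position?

White to move; king on h8.
In check: yes, from the black rook on c8.
Legal moves: Kg7, Rxc8+.
Count: 2.

2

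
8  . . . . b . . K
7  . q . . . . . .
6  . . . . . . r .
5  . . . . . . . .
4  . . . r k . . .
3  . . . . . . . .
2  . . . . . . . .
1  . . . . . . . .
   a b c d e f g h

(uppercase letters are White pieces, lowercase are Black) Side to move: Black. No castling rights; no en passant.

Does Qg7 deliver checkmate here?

After Qg7: white king on h8; in check: yes, from the black queen on g7.
King squares — g7: attacked by Rg6; h7: attacked by Qg7; g8: attacked by Qg7.
White has no legal moves → checkmate.

yes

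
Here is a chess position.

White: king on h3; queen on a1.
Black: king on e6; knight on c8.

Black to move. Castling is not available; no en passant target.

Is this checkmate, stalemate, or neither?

Black to move; black king on e6.
In check: no.
Legal moves for Black: Ne7, Na7, Nd6, Nb6, Kf7, Ke7, Kd7, Kd6, Kf5, Kd5.
Black has 10 legal moves and is not in check → neither.

neither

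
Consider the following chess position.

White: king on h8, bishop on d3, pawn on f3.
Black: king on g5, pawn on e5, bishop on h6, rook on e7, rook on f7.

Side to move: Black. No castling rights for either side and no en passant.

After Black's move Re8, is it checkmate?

After Re8: white king on h8; in check: yes, from the black rook on e8.
King squares — g7: attacked by Bh6; h7: attacked by Rf7; g8: attacked by Re8.
White has no legal moves → checkmate.

yes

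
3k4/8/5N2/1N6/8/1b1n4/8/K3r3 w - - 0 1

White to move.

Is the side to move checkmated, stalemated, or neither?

checkmate

White to move; white king on a1.
In check: yes, from the black rook on e1.
King squares — b1: attacked by Re1; a2: attacked by Bb3; b2: attacked by Nd3.
Legal moves for White: none.
In check with no legal moves → checkmate.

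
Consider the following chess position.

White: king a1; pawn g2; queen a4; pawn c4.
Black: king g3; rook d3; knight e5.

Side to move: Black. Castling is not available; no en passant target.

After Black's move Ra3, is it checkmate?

After Ra3: white king on a1; in check: yes, from the black rook on a3.
White has 3 legal replies: Kb2, Kb1, Qxa3+.
In check but a legal move exists → not checkmate.

no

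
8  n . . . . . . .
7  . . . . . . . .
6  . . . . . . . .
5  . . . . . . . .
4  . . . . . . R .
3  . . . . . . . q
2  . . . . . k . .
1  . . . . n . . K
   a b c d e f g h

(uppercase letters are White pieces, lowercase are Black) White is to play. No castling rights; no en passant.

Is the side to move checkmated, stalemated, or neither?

checkmate

White to move; white king on h1.
In check: yes, from the black queen on h3.
King squares — g1: attacked by Kf2; g2: attacked by Ne1; h2: attacked by Qh3.
Legal moves for White: none.
In check with no legal moves → checkmate.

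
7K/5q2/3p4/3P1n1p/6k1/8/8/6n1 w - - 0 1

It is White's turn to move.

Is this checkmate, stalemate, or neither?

stalemate

White to move; white king on h8.
In check: no.
King squares — g7: attacked by Nf5; h7: attacked by Qf7; g8: attacked by Qf7.
Legal moves for White: none.
Not in check and no legal moves → stalemate.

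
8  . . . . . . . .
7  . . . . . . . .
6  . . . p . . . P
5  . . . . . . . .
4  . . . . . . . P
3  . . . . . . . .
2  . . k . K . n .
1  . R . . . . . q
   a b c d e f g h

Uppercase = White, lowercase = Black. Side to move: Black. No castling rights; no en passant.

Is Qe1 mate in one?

no

After Qe1: white king on e2; in check: yes, from the black queen on e1.
White has 2 legal replies: Kf3, Rxe1.
In check but a legal move exists → not checkmate.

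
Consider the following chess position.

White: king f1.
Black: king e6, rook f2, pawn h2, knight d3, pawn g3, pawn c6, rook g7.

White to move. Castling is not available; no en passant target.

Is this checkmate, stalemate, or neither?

White to move; white king on f1.
In check: yes, from the black rook on f2.
King squares — e1: attacked by Nd3; g1: attacked by Ph2; e2: attacked by Rf2; f2: attacked by Nd3; g2: attacked by Rf2.
Legal moves for White: none.
In check with no legal moves → checkmate.

checkmate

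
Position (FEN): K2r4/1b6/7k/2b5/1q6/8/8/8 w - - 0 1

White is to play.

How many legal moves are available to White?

White to move; king on a8.
In check: yes, from the black bishop on b7 and the black rook on d8.
Legal moves: none.
Count: 0.

0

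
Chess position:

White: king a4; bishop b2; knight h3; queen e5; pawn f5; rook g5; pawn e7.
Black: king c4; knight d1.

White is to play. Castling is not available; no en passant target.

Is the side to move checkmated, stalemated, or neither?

neither

White to move; white king on a4.
In check: no.
Legal moves for White include: Rg8, Rg7, Rg6, Rh5, Rg4+, Rg3, Rg2, Rg1, Qh8, Qb8, Qg7, Qc7+, Qf6, Qe6+, Qd6, Qd5+, Qc5+, Qb5#, ... (list truncated; more exist).
White has legal moves and is not in check → neither.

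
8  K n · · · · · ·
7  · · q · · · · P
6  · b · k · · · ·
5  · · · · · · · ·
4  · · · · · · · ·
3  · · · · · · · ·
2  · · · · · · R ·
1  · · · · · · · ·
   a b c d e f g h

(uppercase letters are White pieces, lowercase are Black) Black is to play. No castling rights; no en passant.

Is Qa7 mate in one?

After Qa7: white king on a8; in check: yes, from the black queen on a7.
King squares — a7: attacked by Bb6; b7: attacked by Qa7; b8: attacked by Qa7.
White has no legal moves → checkmate.

yes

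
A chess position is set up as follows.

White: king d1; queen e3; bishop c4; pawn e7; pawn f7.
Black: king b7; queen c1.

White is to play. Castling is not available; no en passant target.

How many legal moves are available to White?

White to move; king on d1.
In check: yes, from the black queen on c1.
Legal moves: Ke2, Kxc1, Qxc1.
Count: 3.

3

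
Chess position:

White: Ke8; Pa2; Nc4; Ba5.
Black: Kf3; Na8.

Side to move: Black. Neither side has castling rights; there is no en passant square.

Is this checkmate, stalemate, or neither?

neither

Black to move; black king on f3.
In check: no.
Legal moves for Black: Nc7+, Nb6, Kg4, Kf4, Ke4, Kg3, Kg2, Kf2, Ke2.
Black has 9 legal moves and is not in check → neither.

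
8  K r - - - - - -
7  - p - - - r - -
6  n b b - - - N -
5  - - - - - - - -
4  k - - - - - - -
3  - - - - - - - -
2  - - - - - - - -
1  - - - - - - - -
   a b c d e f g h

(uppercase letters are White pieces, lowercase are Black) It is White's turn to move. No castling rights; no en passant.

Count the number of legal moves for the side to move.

0

White to move; king on a8.
In check: yes, from the black rook on b8.
Legal moves: none.
Count: 0.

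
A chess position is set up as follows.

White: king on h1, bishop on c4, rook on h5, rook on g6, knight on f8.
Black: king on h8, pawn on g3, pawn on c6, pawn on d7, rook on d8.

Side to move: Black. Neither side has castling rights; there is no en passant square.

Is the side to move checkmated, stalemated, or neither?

Black to move; black king on h8.
In check: yes, from the white rook on h5.
King squares — g7: attacked by Rg6; h7: attacked by Rh5; g8: attacked by Bc4.
Legal moves for Black: none.
In check with no legal moves → checkmate.

checkmate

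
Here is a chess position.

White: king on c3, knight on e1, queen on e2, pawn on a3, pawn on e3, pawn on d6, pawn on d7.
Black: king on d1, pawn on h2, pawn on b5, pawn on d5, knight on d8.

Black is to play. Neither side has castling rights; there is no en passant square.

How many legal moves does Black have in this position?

Black to move; king on d1.
In check: yes, from the white queen on e2.
Legal moves: Kxe2, Kc1.
Count: 2.

2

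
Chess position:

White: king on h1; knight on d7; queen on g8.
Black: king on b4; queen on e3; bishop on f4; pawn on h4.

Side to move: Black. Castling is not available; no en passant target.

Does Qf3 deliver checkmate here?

After Qf3: white king on h1; in check: yes, from the black queen on f3.
White has 2 legal replies: Kg1, Qg2.
In check but a legal move exists → not checkmate.

no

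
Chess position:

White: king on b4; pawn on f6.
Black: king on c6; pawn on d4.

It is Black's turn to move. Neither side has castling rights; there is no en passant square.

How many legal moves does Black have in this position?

7

Black to move; king on c6.
In check: no.
Legal moves: Kd7, Kc7, Kb7, Kd6, Kb6, Kd5, d3.
Count: 7.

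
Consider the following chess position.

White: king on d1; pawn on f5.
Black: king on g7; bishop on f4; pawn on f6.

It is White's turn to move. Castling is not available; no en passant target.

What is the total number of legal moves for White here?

3

White to move; king on d1.
In check: no.
Legal moves: Ke2, Kc2, Ke1.
Count: 3.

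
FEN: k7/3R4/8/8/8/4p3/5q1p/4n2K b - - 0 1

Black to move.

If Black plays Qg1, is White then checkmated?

yes

After Qg1: white king on h1; in check: yes, from the black queen on g1.
King squares — g1: attacked by Ph2; g2: attacked by Ne1; h2: attacked by Qg1.
White has no legal moves → checkmate.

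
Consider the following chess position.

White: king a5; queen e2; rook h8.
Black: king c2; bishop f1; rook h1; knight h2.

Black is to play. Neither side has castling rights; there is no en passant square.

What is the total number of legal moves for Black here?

5

Black to move; king on c2.
In check: yes, from the white queen on e2.
Legal moves: Kc3, Kb3, Kc1, Kb1, Bxe2.
Count: 5.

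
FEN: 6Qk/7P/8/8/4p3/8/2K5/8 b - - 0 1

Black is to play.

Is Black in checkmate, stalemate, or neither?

Black to move; black king on h8.
In check: yes, from the white queen on g8.
King squares — g7: attacked by Qg8; h7: attacked by Qg8; g8: attacked by Ph7.
Legal moves for Black: none.
In check with no legal moves → checkmate.

checkmate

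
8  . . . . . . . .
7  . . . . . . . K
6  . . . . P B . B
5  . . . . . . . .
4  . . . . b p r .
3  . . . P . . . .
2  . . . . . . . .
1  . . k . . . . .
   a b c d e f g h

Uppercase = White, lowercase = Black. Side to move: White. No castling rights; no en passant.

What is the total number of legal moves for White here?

White to move; king on h7.
In check: yes, from the black bishop on e4.
Legal moves: Kh8, dxe4.
Count: 2.

2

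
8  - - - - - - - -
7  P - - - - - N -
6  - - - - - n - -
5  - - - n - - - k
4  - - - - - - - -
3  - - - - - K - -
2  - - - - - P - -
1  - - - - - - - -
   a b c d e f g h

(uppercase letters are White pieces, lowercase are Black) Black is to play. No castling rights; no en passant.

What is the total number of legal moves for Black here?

4

Black to move; king on h5.
In check: yes, from the white knight on g7.
Legal moves: Kh6, Kg6, Kg5, Kh4.
Count: 4.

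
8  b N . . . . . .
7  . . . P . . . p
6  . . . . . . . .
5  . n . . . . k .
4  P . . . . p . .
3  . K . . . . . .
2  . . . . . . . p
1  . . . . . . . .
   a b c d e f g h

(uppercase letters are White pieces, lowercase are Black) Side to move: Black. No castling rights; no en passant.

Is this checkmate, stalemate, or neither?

neither

Black to move; black king on g5.
In check: no.
Legal moves for Black include: Bb7, Bc6, Bd5+, Be4, Bf3, Bg2, Bh1, Kh6, Kg6, Kf6, Kh5, Kf5, Kh4, Kg4, Nc7, Na7, Nd6, Nd4+, ... (list truncated; more exist).
Black has legal moves and is not in check → neither.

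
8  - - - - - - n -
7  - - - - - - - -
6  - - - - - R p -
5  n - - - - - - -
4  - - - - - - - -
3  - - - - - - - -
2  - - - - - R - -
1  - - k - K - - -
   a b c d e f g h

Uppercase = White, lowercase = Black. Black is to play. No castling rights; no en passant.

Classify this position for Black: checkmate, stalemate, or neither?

Black to move; black king on c1.
In check: no.
Legal moves for Black: Ne7, Nh6, Nxf6, Nb7, Nc6, Nc4, Nb3, Kb1, g5.
Black has 9 legal moves and is not in check → neither.

neither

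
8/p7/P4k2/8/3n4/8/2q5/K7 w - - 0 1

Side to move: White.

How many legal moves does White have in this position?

0

White to move; king on a1.
In check: no.
Legal moves: none.
Count: 0.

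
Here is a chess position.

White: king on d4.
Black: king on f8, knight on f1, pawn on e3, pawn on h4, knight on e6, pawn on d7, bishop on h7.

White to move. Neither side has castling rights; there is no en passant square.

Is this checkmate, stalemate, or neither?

neither

White to move; white king on d4.
In check: yes, from the black knight on e6.
King squares — c3: available; d3: attacked by Bh7; e3: attacked by Nf1; c4: available; e4: attacked by Bh7; c5: attacked by Ne6; d5: available; e5: available.
Legal moves for White: Ke5, Kd5, Kc4, Kc3.
White is in check but has 4 legal moves → neither.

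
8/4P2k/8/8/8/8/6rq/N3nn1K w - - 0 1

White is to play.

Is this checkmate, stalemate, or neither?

checkmate

White to move; white king on h1.
In check: yes, from the black queen on h2.
King squares — g1: attacked by Rg2; g2: attacked by Ne1; h2: attacked by Nf1.
Legal moves for White: none.
In check with no legal moves → checkmate.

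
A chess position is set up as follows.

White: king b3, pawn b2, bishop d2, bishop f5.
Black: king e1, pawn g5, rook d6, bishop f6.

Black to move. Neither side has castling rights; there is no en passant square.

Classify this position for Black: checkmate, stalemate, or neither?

Black to move; black king on e1.
In check: yes, from the white bishop on d2.
King squares — d1: available; f1: available; d2: available; e2: available; f2: available.
Legal moves for Black: Kf2, Ke2, Kxd2, Kf1, Kd1, Rxd2.
Black is in check but has 6 legal moves → neither.

neither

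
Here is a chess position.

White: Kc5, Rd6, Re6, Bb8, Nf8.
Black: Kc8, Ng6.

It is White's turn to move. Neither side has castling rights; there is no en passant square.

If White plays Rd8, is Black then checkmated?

no

After Rd8: black king on c8; in check: yes, from the white rook on d8.
Black has 2 legal replies: Kxd8, Kb7.
In check but a legal move exists → not checkmate.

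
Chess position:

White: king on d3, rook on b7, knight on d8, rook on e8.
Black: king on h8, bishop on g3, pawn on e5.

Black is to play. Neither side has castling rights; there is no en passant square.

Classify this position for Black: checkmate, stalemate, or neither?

Black to move; black king on h8.
In check: yes, from the white rook on e8.
King squares — g7: attacked by Rb7; h7: attacked by Rb7; g8: attacked by Re8.
Legal moves for Black: none.
In check with no legal moves → checkmate.

checkmate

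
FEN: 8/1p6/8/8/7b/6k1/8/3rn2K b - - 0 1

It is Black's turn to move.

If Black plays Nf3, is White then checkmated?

After Nf3: white king on h1; in check: yes, from the black rook on d1.
King squares — g1: attacked by Rd1; g2: attacked by Kg3; h2: attacked by Nf3.
White has no legal moves → checkmate.

yes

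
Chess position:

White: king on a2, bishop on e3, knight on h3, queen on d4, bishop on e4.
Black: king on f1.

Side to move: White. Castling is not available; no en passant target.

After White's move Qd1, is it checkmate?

After Qd1: black king on f1; in check: yes, from the white queen on d1.
King squares — e1: attacked by Qd1; g1: attacked by Qd1; e2: attacked by Qd1; f2: attacked by Be3; g2: attacked by Be4.
Black has no legal moves → checkmate.

yes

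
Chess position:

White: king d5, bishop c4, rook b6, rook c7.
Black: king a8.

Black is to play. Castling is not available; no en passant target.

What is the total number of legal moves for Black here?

0

Black to move; king on a8.
In check: no.
Legal moves: none.
Count: 0.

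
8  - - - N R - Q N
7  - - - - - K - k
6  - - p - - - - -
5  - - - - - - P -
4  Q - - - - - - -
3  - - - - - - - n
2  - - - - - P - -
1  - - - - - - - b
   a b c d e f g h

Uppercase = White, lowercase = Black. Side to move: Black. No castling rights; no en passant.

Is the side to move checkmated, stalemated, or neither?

checkmate

Black to move; black king on h7.
In check: yes, from the white queen on g8.
King squares — g6: attacked by Kf7; h6: attacked by Pg5; g7: attacked by Kf7; g8: attacked by Kf7; h8: attacked by Qg8.
Legal moves for Black: none.
In check with no legal moves → checkmate.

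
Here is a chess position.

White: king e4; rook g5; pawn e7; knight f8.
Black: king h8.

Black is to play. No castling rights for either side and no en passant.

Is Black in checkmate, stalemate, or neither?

stalemate

Black to move; black king on h8.
In check: no.
King squares — g7: attacked by Rg5; h7: attacked by Nf8; g8: attacked by Rg5.
Legal moves for Black: none.
Not in check and no legal moves → stalemate.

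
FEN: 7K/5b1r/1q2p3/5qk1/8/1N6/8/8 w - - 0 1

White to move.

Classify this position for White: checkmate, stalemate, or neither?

White to move; white king on h8.
In check: yes, from the black rook on h7.
King squares — g7: attacked by Rh7; h7: attacked by Qf5; g8: attacked by Bf7.
Legal moves for White: none.
In check with no legal moves → checkmate.

checkmate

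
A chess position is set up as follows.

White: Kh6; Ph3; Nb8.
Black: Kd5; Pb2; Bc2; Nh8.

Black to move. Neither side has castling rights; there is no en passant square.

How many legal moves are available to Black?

22

Black to move; king on d5.
In check: no.
Legal moves: Nf7+, Ng6, Ke6, Kd6, Ke5, Kc5, Ke4, Kd4, Kc4, Bh7, Bg6, Bf5, Be4, Ba4, Bd3, Bb3, Bd1, Bb1, b1=Q, b1=R, b1=B, b1=N.
Count: 22.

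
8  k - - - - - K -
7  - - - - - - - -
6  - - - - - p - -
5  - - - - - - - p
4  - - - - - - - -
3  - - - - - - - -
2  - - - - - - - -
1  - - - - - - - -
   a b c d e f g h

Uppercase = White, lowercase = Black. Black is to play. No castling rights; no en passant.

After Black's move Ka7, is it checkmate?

After Ka7: white king on g8; in check: no.
White is not in check, so this cannot be checkmate.

no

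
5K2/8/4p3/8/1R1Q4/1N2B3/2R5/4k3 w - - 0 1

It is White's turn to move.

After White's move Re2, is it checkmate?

After Re2: black king on e1; in check: yes, from the white rook on e2.
Black has 2 legal replies: Kxe2, Kf1.
In check but a legal move exists → not checkmate.

no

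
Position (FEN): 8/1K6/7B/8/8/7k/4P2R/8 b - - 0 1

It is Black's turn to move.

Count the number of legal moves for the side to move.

Black to move; king on h3.
In check: yes, from the white rook on h2.
Legal moves: Kg4, Kg3, Kxh2.
Count: 3.

3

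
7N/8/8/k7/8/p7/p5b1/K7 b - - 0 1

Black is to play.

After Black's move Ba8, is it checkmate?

After Ba8: white king on a1; in check: no.
White is not in check, so this cannot be checkmate.

no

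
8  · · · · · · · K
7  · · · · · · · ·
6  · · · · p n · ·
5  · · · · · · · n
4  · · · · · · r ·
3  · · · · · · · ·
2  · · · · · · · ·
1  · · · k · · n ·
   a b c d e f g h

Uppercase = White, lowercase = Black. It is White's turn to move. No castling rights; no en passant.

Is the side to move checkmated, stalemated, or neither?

White to move; white king on h8.
In check: no.
King squares — g7: attacked by Rg4; h7: attacked by Nf6; g8: attacked by Rg4.
Legal moves for White: none.
Not in check and no legal moves → stalemate.

stalemate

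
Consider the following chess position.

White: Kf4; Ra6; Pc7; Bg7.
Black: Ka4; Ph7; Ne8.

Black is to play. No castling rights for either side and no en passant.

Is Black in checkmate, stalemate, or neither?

neither

Black to move; black king on a4.
In check: yes, from the white rook on a6.
Legal moves for Black: Kb5, Kb4, Kb3.
Black is in check but has 3 legal moves → neither.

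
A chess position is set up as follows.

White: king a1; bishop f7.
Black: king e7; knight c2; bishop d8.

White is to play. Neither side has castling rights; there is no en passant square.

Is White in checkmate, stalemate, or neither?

White to move; white king on a1.
In check: yes, from the black knight on c2.
Legal moves for White: Kb2, Ka2, Kb1.
White is in check but has 3 legal moves → neither.

neither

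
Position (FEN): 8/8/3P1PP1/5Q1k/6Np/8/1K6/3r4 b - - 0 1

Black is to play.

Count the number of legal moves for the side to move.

Black to move; king on h5.
In check: yes, from the white queen on f5.
Legal moves: none.
Count: 0.

0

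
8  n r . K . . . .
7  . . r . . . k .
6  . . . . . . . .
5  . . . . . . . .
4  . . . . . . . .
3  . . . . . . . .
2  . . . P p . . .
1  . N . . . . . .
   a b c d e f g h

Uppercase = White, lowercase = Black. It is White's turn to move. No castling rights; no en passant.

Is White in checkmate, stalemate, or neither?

checkmate

White to move; white king on d8.
In check: yes, from the black rook on b8.
King squares — c7: attacked by Na8; d7: attacked by Rc7; e7: attacked by Rc7; c8: attacked by Rc7; e8: attacked by Rb8.
Legal moves for White: none.
In check with no legal moves → checkmate.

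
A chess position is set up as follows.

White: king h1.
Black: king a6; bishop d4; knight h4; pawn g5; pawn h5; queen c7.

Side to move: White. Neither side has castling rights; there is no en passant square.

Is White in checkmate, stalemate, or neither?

White to move; white king on h1.
In check: no.
King squares — g1: attacked by Bd4; g2: attacked by Nh4; h2: attacked by Qc7.
Legal moves for White: none.
Not in check and no legal moves → stalemate.

stalemate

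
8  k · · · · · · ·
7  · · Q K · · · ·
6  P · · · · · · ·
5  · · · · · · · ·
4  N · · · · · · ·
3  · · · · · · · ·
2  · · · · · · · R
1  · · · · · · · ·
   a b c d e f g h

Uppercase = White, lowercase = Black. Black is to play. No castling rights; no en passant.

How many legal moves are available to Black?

0

Black to move; king on a8.
In check: no.
Legal moves: none.
Count: 0.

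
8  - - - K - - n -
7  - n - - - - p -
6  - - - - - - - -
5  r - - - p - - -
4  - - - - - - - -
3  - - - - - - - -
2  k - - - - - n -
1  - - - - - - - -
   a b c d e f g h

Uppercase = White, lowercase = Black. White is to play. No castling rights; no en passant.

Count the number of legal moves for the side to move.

White to move; king on d8.
In check: yes, from the black knight on b7.
Legal moves: Ke8, Kc8, Kd7, Kc7.
Count: 4.

4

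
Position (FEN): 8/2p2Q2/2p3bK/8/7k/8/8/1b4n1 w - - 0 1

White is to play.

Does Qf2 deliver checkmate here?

After Qf2: black king on h4; in check: yes, from the white queen on f2.
Black has 2 legal replies: Kg4, Kh3.
In check but a legal move exists → not checkmate.

no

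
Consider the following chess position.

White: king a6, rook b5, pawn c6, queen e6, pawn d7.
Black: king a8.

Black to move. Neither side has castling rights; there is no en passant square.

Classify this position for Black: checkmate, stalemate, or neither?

Black to move; black king on a8.
In check: no.
King squares — a7: attacked by Ka6; b7: attacked by Rb5; b8: attacked by Rb5.
Legal moves for Black: none.
Not in check and no legal moves → stalemate.

stalemate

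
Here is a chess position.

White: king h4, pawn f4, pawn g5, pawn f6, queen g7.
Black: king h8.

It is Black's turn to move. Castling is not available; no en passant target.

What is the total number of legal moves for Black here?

Black to move; king on h8.
In check: yes, from the white queen on g7.
Legal moves: none.
Count: 0.

0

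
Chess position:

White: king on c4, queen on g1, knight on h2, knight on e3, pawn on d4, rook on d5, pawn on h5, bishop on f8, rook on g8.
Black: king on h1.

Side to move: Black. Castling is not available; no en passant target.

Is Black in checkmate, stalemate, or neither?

checkmate

Black to move; black king on h1.
In check: yes, from the white queen on g1.
King squares — g1: attacked by Rg8; g2: attacked by Qg1; h2: attacked by Qg1.
Legal moves for Black: none.
In check with no legal moves → checkmate.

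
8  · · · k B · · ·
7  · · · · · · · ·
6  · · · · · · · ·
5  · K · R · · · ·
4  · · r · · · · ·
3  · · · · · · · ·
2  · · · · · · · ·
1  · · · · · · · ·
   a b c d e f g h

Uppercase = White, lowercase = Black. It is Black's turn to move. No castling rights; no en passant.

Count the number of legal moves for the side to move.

4

Black to move; king on d8.
In check: yes, from the white rook on d5.
Legal moves: Kxe8, Kc8, Ke7, Kc7.
Count: 4.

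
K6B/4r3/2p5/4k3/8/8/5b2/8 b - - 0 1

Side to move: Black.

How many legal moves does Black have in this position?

7

Black to move; king on e5.
In check: yes, from the white bishop on h8.
Legal moves: Ke6, Kd6, Kf5, Kd5, Kf4, Ke4, Rg7.
Count: 7.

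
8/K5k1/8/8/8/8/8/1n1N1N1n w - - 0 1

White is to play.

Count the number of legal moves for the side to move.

White to move; king on a7.
In check: no.
Legal moves: Kb8, Ka8, Kb7, Kb6, Ka6, Ng3, Nfe3, Nh2, Nd2, Nde3, Nc3, Nf2, Nb2.
Count: 13.

13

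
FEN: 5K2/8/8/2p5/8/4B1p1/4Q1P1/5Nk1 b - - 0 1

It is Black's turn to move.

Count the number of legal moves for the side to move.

1

Black to move; king on g1.
In check: yes, from the white bishop on e3.
Legal moves: Kh1.
Count: 1.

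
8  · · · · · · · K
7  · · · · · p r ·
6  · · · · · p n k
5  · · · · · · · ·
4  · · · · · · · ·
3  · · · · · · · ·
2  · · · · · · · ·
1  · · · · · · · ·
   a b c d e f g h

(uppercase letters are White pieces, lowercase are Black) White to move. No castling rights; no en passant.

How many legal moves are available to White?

0

White to move; king on h8.
In check: yes, from the black knight on g6.
Legal moves: none.
Count: 0.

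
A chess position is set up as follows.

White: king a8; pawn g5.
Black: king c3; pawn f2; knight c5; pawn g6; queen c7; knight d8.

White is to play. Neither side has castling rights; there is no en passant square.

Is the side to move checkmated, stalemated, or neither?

stalemate

White to move; white king on a8.
In check: no.
King squares — a7: attacked by Qc7; b7: attacked by Nc5; b8: attacked by Qc7.
Legal moves for White: none.
Not in check and no legal moves → stalemate.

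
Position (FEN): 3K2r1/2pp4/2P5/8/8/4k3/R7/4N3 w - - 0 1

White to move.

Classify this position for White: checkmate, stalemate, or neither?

White to move; white king on d8.
In check: yes, from the black rook on g8.
Legal moves for White: Ke7, Kxd7, Kxc7.
White is in check but has 3 legal moves → neither.

neither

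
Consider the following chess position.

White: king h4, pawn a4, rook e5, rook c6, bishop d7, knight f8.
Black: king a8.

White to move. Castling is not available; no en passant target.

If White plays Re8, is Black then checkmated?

no

After Re8: black king on a8; in check: yes, from the white rook on e8.
Black has 2 legal replies: Kb7, Ka7.
In check but a legal move exists → not checkmate.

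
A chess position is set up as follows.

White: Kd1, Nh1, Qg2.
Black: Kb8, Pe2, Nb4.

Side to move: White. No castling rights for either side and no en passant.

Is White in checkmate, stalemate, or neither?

neither

White to move; white king on d1.
In check: yes, from the black pawn on e2.
Legal moves for White: Kxe2, Kd2, Ke1, Kc1, Qxe2.
White is in check but has 5 legal moves → neither.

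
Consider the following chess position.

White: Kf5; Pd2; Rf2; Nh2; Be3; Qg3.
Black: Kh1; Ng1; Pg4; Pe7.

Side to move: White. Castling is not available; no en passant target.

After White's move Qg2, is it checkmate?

After Qg2: black king on h1; in check: yes, from the white queen on g2.
King squares — g1: own knight; g2: attacked by Rf2; h2: attacked by Qg2.
Black has no legal moves → checkmate.

yes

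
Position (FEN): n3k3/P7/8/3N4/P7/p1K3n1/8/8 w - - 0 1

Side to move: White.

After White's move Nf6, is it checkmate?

After Nf6: black king on e8; in check: yes, from the white knight on f6.
Black has 4 legal replies: Kf8, Kd8, Kf7, Ke7.
In check but a legal move exists → not checkmate.

no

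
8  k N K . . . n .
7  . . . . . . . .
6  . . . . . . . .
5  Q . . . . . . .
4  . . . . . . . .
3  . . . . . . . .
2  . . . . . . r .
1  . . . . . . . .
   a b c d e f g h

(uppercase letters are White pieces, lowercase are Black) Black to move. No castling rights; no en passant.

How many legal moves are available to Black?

Black to move; king on a8.
In check: yes, from the white queen on a5.
Legal moves: none.
Count: 0.

0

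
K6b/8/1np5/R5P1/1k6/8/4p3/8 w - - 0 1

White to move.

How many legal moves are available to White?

White to move; king on a8.
In check: yes, from the black knight on b6.
Legal moves: Kb8, Kb7, Ka7.
Count: 3.

3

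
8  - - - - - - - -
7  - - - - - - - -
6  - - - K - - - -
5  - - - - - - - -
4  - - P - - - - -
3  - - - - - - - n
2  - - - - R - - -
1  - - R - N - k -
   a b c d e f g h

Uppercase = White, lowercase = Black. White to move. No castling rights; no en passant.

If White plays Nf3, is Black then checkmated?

After Nf3: black king on g1; in check: yes, from the white rook on c1 and the white knight on f3.
King squares — f1: attacked by Rc1; h1: attacked by Rc1; f2: attacked by Re2; g2: attacked by Re2; h2: attacked by Re2.
Black has no legal moves → checkmate.

yes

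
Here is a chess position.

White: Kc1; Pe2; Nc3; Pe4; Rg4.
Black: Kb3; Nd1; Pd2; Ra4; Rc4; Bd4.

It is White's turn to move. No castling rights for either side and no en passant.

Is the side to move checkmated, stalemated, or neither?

neither

White to move; white king on c1.
In check: yes, from the black pawn on d2.
Legal moves for White: Kxd2, Kxd1, Kb1.
White is in check but has 3 legal moves → neither.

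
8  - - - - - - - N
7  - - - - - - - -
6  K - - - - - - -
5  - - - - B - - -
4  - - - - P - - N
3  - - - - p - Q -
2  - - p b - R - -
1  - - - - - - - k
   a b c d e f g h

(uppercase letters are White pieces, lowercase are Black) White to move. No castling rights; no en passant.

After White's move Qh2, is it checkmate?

yes

After Qh2: black king on h1; in check: yes, from the white queen on h2.
King squares — g1: attacked by Qh2; g2: attacked by Rf2; h2: attacked by Rf2.
Black has no legal moves → checkmate.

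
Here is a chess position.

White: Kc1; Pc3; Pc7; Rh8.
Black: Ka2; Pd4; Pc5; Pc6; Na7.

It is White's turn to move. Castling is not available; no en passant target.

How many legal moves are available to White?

23

White to move; king on c1.
In check: no.
Legal moves: Rg8, Rf8, Re8, Rd8, Rc8, Rb8, Ra8, Rh7, Rh6, Rh5, Rh4, Rh3, Rh2+, Rh1, Kd2, Kc2, Kd1, cxd4, c8=Q, c8=R, c8=B, c8=N, c4.
Count: 23.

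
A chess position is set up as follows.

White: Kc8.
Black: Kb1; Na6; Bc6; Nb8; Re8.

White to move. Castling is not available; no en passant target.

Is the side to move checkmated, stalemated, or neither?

White to move; white king on c8.
In check: yes, from the black rook on e8.
King squares — b7: attacked by Bc6; c7: attacked by Na6; d7: attacked by Bc6; b8: attacked by Na6; d8: attacked by Re8.
Legal moves for White: none.
In check with no legal moves → checkmate.

checkmate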